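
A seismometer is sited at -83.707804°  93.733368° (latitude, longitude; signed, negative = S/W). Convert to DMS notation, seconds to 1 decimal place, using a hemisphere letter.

83°42′28.1″ S, 93°44′0.1″ E

Latitude is negative → S; |value| = 83.707804
Lat: 0.707804 × 60 = 42.46824′ → 42′, remainder × 60 = 28.094″
Lon: whole degrees 93; 44.00208′ → 44′ and 0.125″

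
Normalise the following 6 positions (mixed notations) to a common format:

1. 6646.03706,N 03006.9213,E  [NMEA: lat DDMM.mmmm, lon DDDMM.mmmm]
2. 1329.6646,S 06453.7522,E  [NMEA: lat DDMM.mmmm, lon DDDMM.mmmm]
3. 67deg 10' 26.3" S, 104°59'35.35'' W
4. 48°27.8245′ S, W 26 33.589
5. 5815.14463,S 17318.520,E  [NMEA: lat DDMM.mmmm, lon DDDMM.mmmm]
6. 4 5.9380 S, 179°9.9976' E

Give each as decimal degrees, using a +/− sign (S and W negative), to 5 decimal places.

Point 1:
  Latitude: split at 2 digits → 66° and 46.03706′; 66 + 46.03706/60 = 66.767284
  N → positive
  Lon: degrees = first 3 digits = 30, minutes = 6.9213; 30 + 6.9213/60 = 30.115355
  E → positive
Point 2:
  Lat: degrees = first 2 digits = 13, minutes = 29.6646; 13 + 29.6646/60 = 13.494410
  hemisphere S, so the sign is −
  λ: degrees = first 3 digits = 64, minutes = 53.7522; 64 + 53.7522/60 = 64.895870
  E ⇒ keep positive
Point 3:
  φ: 67° + 10/60 + 26.3/3600 = 67 + 0.166667 + 0.007306 = 67.173972
  S ⇒ negate
  Lon: 104 + 59/60 + 35.35/3600 = 104.993153
  hemisphere W, so the sign is −
Point 4:
  φ: 27.8245′ = 0.463742°; total 48.463742
  S ⇒ negate
  Longitude: 26 + 33.589/60 = 26.559817
  hemisphere W, so the sign is −
Point 5:
  Lat: degrees = first 2 digits = 58, minutes = 15.14463; 58 + 15.14463/60 = 58.252411
  S → negative
  Longitude: degrees = first 3 digits = 173, minutes = 18.52; 173 + 18.52/60 = 173.308667
  E → positive
Point 6:
  Latitude: 5.938′ = 0.098967°; total 4.098967
  S → negative
  Longitude: 9.9976′ = 0.166627°; total 179.166627
  E ⇒ keep positive

1. 66.76728, 30.11536
2. -13.49441, 64.89587
3. -67.17397, -104.99315
4. -48.46374, -26.55982
5. -58.25241, 173.30867
6. -4.09897, 179.16663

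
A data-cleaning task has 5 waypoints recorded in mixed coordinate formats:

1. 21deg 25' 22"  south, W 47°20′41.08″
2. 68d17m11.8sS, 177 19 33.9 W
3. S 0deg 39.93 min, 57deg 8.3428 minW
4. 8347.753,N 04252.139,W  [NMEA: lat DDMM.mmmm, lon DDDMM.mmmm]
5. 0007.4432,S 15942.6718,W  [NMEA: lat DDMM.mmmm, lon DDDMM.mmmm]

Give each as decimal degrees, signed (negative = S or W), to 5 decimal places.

1. -21.42278, -47.34474
2. -68.28661, -177.32608
3. -0.66550, -57.13905
4. 83.79588, -42.86898
5. -0.12405, -159.71120

Point 1:
  Lat: 21° + 25/60 + 22/3600 = 21 + 0.416667 + 0.006111 = 21.422778
  S → negative
  Lon: 47° + 20/60 + 41.08/3600 = 47 + 0.333333 + 0.011411 = 47.344744
  hemisphere W, so the sign is −
Point 2:
  Latitude: 68 + 17/60 + 11.8/3600 = 68.286611
  hemisphere S, so the sign is −
  Lon: 177 + 19/60 + 33.9/3600 = 177.326083
  W ⇒ negate
Point 3:
  φ: 0 + 39.93/60 = 0.665500
  S → negative
  Lon: 57 + 8.3428/60 = 57.139047
  W ⇒ negate
Point 4:
  φ: split at 2 digits → 83° and 47.753′; 83 + 47.753/60 = 83.795883
  N ⇒ keep positive
  λ: degrees = first 3 digits = 42, minutes = 52.139; 42 + 52.139/60 = 42.868983
  W ⇒ negate
Point 5:
  φ: degrees = first 2 digits = 0, minutes = 7.4432; 0 + 7.4432/60 = 0.124053
  S ⇒ negate
  Lon: split at 3 digits → 159° and 42.6718′; 159 + 42.6718/60 = 159.711197
  W ⇒ negate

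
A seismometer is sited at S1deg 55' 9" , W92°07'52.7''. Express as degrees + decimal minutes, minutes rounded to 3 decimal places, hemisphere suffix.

1° 55.150′ S, 92° 7.878′ W

Latitude: 55 + 9/60 = 55.15000′
Longitude: 7 + 52.7/60 = 7.87833′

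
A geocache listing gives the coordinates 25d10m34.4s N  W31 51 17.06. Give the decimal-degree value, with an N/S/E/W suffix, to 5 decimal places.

φ: 10′ + 34.4″ = 10.57333′; 25 + 10.57333/60 = 25.176222
λ: 31 + 51/60 + 17.06/3600 = 31.854739

25.17622° N, 31.85474° W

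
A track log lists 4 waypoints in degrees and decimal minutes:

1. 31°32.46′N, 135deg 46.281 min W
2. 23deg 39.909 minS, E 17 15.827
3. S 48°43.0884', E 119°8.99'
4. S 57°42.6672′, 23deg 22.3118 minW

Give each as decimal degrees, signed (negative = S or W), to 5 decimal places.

Point 1:
  φ: 32.46′ = 0.541000°; total 31.541000
  N ⇒ keep positive
  Longitude: 135 + 46.281/60 = 135.771350
  W ⇒ negate
Point 2:
  φ: 39.909′ = 0.665150°; total 23.665150
  hemisphere S, so the sign is −
  λ: 15.827′ = 0.263783°; total 17.263783
  E → positive
Point 3:
  Latitude: 43.0884′ = 0.718140°; total 48.718140
  S → negative
  Lon: 119 + 8.99/60 = 119.149833
  E → positive
Point 4:
  φ: 42.6672′ = 0.711120°; total 57.711120
  S ⇒ negate
  Lon: 22.3118′ = 0.371863°; total 23.371863
  hemisphere W, so the sign is −

1. 31.54100, -135.77135
2. -23.66515, 17.26378
3. -48.71814, 119.14983
4. -57.71112, -23.37186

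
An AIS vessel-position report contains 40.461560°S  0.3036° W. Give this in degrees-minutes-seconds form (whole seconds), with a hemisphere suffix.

40°27′42″ S, 0°18′13″ W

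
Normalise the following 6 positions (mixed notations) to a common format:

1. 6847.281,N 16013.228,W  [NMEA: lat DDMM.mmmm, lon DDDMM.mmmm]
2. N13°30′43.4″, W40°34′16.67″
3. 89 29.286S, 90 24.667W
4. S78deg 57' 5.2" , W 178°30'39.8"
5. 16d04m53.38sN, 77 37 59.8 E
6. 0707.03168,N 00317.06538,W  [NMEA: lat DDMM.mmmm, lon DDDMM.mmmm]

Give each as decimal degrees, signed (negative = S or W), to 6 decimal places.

Point 1:
  Lat: split at 2 digits → 68° and 47.281′; 68 + 47.281/60 = 68.7880167
  N → positive
  Lon: split at 3 digits → 160° and 13.228′; 160 + 13.228/60 = 160.2204667
  W ⇒ negate
Point 2:
  φ: 13 + 30/60 + 43.4/3600 = 13.5120556
  N ⇒ keep positive
  Longitude: 40 + 34/60 + 16.67/3600 = 40.5712972
  W → negative
Point 3:
  φ: 89 + 29.286/60 = 89.4881000
  S → negative
  Longitude: 24.667′ = 0.411117°; total 90.4111167
  hemisphere W, so the sign is −
Point 4:
  Latitude: 78 + 57/60 + 5.2/3600 = 78.9514444
  hemisphere S, so the sign is −
  Longitude: 30′ + 39.8″ = 30.66333′; 178 + 30.66333/60 = 178.5110556
  W ⇒ negate
Point 5:
  φ: 16° + 4/60 + 53.38/3600 = 16 + 0.066667 + 0.014828 = 16.0814944
  N → positive
  λ: 77 + 37/60 + 59.8/3600 = 77.6332778
  E ⇒ keep positive
Point 6:
  φ: degrees = first 2 digits = 7, minutes = 7.03168; 7 + 7.03168/60 = 7.1171947
  N ⇒ keep positive
  λ: degrees = first 3 digits = 3, minutes = 17.06538; 3 + 17.06538/60 = 3.2844230
  W ⇒ negate

1. 68.788017, -160.220467
2. 13.512056, -40.571297
3. -89.488100, -90.411117
4. -78.951444, -178.511056
5. 16.081494, 77.633278
6. 7.117195, -3.284423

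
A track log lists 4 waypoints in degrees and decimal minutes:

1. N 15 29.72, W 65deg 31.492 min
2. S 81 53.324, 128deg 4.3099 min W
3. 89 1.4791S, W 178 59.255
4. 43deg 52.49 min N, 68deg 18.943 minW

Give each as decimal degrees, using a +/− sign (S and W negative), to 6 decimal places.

1. 15.495333, -65.524867
2. -81.888733, -128.071832
3. -89.024652, -178.987583
4. 43.874833, -68.315717

Point 1:
  Latitude: 29.72′ = 0.495333°; total 15.4953333
  N → positive
  Longitude: 31.492′ = 0.524867°; total 65.5248667
  W → negative
Point 2:
  Lat: 53.324′ = 0.888733°; total 81.8887333
  S ⇒ negate
  λ: 4.3099′ = 0.071832°; total 128.0718317
  hemisphere W, so the sign is −
Point 3:
  Lat: 89 + 1.4791/60 = 89.0246517
  S ⇒ negate
  Longitude: 59.255′ = 0.987583°; total 178.9875833
  hemisphere W, so the sign is −
Point 4:
  Lat: 43 + 52.49/60 = 43.8748333
  N → positive
  Longitude: 18.943′ = 0.315717°; total 68.3157167
  W → negative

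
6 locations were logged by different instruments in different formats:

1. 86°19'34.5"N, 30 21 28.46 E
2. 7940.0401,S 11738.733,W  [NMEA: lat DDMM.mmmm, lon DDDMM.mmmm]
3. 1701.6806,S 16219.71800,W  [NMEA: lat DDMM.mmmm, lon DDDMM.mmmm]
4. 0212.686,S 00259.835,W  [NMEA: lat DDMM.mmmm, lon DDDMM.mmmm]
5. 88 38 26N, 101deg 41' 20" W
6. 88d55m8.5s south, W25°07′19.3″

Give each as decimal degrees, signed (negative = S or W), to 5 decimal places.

Point 1:
  φ: 86° + 19/60 + 34.5/3600 = 86 + 0.316667 + 0.009583 = 86.326250
  N ⇒ keep positive
  Lon: 30° + 21/60 + 28.46/3600 = 30 + 0.350000 + 0.007906 = 30.357906
  E ⇒ keep positive
Point 2:
  Lat: split at 2 digits → 79° and 40.0401′; 79 + 40.0401/60 = 79.667335
  hemisphere S, so the sign is −
  Lon: split at 3 digits → 117° and 38.733′; 117 + 38.733/60 = 117.645550
  W ⇒ negate
Point 3:
  Latitude: split at 2 digits → 17° and 1.6806′; 17 + 1.6806/60 = 17.028010
  hemisphere S, so the sign is −
  Longitude: degrees = first 3 digits = 162, minutes = 19.718; 162 + 19.718/60 = 162.328633
  W → negative
Point 4:
  Lat: degrees = first 2 digits = 2, minutes = 12.686; 2 + 12.686/60 = 2.211433
  S → negative
  Lon: split at 3 digits → 002° and 59.835′; 2 + 59.835/60 = 2.997250
  W → negative
Point 5:
  φ: 88 + 38/60 + 26/3600 = 88.640556
  N → positive
  Lon: 101° + 41/60 + 20/3600 = 101 + 0.683333 + 0.005556 = 101.688889
  W ⇒ negate
Point 6:
  Latitude: 88 + 55/60 + 8.5/3600 = 88.919028
  hemisphere S, so the sign is −
  Longitude: 7′ + 19.3″ = 7.32167′; 25 + 7.32167/60 = 25.122028
  W → negative

1. 86.32625, 30.35791
2. -79.66734, -117.64555
3. -17.02801, -162.32863
4. -2.21143, -2.99725
5. 88.64056, -101.68889
6. -88.91903, -25.12203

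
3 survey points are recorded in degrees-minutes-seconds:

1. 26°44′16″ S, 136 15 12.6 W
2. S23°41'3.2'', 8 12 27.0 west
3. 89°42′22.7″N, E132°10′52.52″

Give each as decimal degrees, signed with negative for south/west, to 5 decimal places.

1. -26.73778, -136.25350
2. -23.68422, -8.20750
3. 89.70631, 132.18126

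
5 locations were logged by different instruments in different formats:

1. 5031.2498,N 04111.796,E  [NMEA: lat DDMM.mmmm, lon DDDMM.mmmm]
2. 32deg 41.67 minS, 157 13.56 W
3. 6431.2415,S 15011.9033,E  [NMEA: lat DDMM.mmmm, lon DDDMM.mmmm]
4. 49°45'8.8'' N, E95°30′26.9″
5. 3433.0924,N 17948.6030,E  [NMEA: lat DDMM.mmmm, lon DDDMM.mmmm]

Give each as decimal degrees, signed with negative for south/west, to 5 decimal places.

1. 50.52083, 41.19660
2. -32.69450, -157.22600
3. -64.52069, 150.19839
4. 49.75244, 95.50747
5. 34.55154, 179.81005

Point 1:
  φ: split at 2 digits → 50° and 31.2498′; 50 + 31.2498/60 = 50.520830
  N ⇒ keep positive
  Longitude: degrees = first 3 digits = 41, minutes = 11.796; 41 + 11.796/60 = 41.196600
  E → positive
Point 2:
  Latitude: 41.67′ = 0.694500°; total 32.694500
  S ⇒ negate
  λ: 157 + 13.56/60 = 157.226000
  W ⇒ negate
Point 3:
  Lat: split at 2 digits → 64° and 31.2415′; 64 + 31.2415/60 = 64.520692
  hemisphere S, so the sign is −
  Lon: split at 3 digits → 150° and 11.9033′; 150 + 11.9033/60 = 150.198388
  E → positive
Point 4:
  Latitude: 49 + 45/60 + 8.8/3600 = 49.752444
  N → positive
  λ: 95 + 30/60 + 26.9/3600 = 95.507472
  E ⇒ keep positive
Point 5:
  Lat: degrees = first 2 digits = 34, minutes = 33.0924; 34 + 33.0924/60 = 34.551540
  N ⇒ keep positive
  Lon: degrees = first 3 digits = 179, minutes = 48.603; 179 + 48.603/60 = 179.810050
  E → positive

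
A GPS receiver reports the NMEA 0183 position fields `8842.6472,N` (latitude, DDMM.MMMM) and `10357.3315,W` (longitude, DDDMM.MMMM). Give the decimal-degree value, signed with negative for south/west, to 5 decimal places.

φ: split at 2 digits → 88° and 42.6472′; 88 + 42.6472/60 = 88.710787
N → positive
Lon: split at 3 digits → 103° and 57.3315′; 103 + 57.3315/60 = 103.955525
hemisphere W, so the sign is −

88.71079, -103.95553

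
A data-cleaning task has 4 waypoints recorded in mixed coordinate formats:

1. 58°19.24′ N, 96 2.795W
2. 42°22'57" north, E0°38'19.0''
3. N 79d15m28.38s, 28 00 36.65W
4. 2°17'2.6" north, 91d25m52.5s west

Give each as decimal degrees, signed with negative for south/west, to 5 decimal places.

Point 1:
  Latitude: 58 + 19.24/60 = 58.320667
  N ⇒ keep positive
  Longitude: 96 + 2.795/60 = 96.046583
  W → negative
Point 2:
  φ: 42° + 22/60 + 57/3600 = 42 + 0.366667 + 0.015833 = 42.382500
  N ⇒ keep positive
  Lon: 0° + 38/60 + 19/3600 = 0 + 0.633333 + 0.005278 = 0.638611
  E ⇒ keep positive
Point 3:
  Latitude: 79° + 15/60 + 28.38/3600 = 79 + 0.250000 + 0.007883 = 79.257883
  N ⇒ keep positive
  λ: 0′ + 36.65″ = 0.61083′; 28 + 0.61083/60 = 28.010181
  W ⇒ negate
Point 4:
  Lat: 17′ + 2.6″ = 17.04333′; 2 + 17.04333/60 = 2.284056
  N ⇒ keep positive
  Lon: 25′ + 52.5″ = 25.87500′; 91 + 25.87500/60 = 91.431250
  hemisphere W, so the sign is −

1. 58.32067, -96.04658
2. 42.38250, 0.63861
3. 79.25788, -28.01018
4. 2.28406, -91.43125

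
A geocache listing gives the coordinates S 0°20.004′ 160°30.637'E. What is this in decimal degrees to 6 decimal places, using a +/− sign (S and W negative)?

-0.333400, 160.510617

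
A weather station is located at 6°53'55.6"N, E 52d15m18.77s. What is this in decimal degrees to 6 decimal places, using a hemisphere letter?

6.898778° N, 52.255214° E

φ: 53′ + 55.6″ = 53.92667′; 6 + 53.92667/60 = 6.8987778
Lon: 52 + 15/60 + 18.77/3600 = 52.2552139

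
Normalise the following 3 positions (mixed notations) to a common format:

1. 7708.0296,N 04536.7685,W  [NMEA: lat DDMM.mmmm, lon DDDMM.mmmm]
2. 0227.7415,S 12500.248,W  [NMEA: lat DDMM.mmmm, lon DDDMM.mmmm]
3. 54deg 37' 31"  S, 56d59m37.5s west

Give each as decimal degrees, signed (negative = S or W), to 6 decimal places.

Point 1:
  φ: degrees = first 2 digits = 77, minutes = 8.0296; 77 + 8.0296/60 = 77.1338267
  N ⇒ keep positive
  λ: degrees = first 3 digits = 45, minutes = 36.7685; 45 + 36.7685/60 = 45.6128083
  hemisphere W, so the sign is −
Point 2:
  Latitude: degrees = first 2 digits = 2, minutes = 27.7415; 2 + 27.7415/60 = 2.4623583
  S → negative
  λ: split at 3 digits → 125° and 0.248′; 125 + 0.248/60 = 125.0041333
  W ⇒ negate
Point 3:
  φ: 54 + 37/60 + 31/3600 = 54.6252778
  hemisphere S, so the sign is −
  Lon: 59′ + 37.5″ = 59.62500′; 56 + 59.62500/60 = 56.9937500
  W ⇒ negate

1. 77.133827, -45.612808
2. -2.462358, -125.004133
3. -54.625278, -56.993750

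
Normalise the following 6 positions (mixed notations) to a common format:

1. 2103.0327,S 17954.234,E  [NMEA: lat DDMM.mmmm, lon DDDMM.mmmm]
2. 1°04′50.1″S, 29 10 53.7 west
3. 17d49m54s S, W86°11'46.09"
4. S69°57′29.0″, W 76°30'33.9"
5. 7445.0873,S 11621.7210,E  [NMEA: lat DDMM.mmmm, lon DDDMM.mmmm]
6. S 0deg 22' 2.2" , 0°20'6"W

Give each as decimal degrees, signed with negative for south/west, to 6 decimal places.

1. -21.050545, 179.903900
2. -1.080583, -29.181583
3. -17.831667, -86.196136
4. -69.958056, -76.509417
5. -74.751455, 116.362017
6. -0.367278, -0.335000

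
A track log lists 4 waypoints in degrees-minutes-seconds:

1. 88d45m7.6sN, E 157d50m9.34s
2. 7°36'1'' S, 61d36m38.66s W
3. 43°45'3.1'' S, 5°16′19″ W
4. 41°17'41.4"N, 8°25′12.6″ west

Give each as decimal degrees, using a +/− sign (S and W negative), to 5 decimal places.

1. 88.75211, 157.83593
2. -7.60028, -61.61074
3. -43.75086, -5.27194
4. 41.29483, -8.42017

Point 1:
  Latitude: 45′ + 7.6″ = 45.12667′; 88 + 45.12667/60 = 88.752111
  N ⇒ keep positive
  Lon: 50′ + 9.34″ = 50.15567′; 157 + 50.15567/60 = 157.835928
  E ⇒ keep positive
Point 2:
  Lat: 7 + 36/60 + 1/3600 = 7.600278
  S ⇒ negate
  Longitude: 61 + 36/60 + 38.66/3600 = 61.610739
  W → negative
Point 3:
  Latitude: 43° + 45/60 + 3.1/3600 = 43 + 0.750000 + 0.000861 = 43.750861
  S ⇒ negate
  λ: 5° + 16/60 + 19/3600 = 5 + 0.266667 + 0.005278 = 5.271944
  hemisphere W, so the sign is −
Point 4:
  Latitude: 41 + 17/60 + 41.4/3600 = 41.294833
  N ⇒ keep positive
  λ: 8 + 25/60 + 12.6/3600 = 8.420167
  W → negative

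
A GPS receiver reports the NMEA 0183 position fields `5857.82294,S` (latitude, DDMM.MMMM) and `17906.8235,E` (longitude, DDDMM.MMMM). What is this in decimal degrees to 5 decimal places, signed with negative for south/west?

φ: degrees = first 2 digits = 58, minutes = 57.82294; 58 + 57.82294/60 = 58.963716
S → negative
Lon: degrees = first 3 digits = 179, minutes = 6.8235; 179 + 6.8235/60 = 179.113725
E → positive

-58.96372, 179.11373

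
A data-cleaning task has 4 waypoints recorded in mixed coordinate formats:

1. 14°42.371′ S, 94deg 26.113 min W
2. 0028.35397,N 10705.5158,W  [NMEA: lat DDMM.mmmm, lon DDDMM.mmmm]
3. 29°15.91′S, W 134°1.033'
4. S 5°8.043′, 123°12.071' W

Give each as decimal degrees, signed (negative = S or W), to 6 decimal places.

1. -14.706183, -94.435217
2. 0.472566, -107.091930
3. -29.265167, -134.017217
4. -5.134050, -123.201183

Point 1:
  Latitude: 42.371′ = 0.706183°; total 14.7061833
  hemisphere S, so the sign is −
  Longitude: 94 + 26.113/60 = 94.4352167
  W ⇒ negate
Point 2:
  Lat: degrees = first 2 digits = 0, minutes = 28.35397; 0 + 28.35397/60 = 0.4725662
  N ⇒ keep positive
  Lon: degrees = first 3 digits = 107, minutes = 5.5158; 107 + 5.5158/60 = 107.0919300
  W ⇒ negate
Point 3:
  Latitude: 29 + 15.91/60 = 29.2651667
  hemisphere S, so the sign is −
  λ: 134 + 1.033/60 = 134.0172167
  W → negative
Point 4:
  Lat: 8.043′ = 0.134050°; total 5.1340500
  S ⇒ negate
  Longitude: 123 + 12.071/60 = 123.2011833
  W → negative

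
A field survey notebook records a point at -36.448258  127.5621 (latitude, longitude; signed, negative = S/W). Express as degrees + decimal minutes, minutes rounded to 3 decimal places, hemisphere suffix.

Latitude is negative → S; |value| = 36.448258
Lat: 36° + 0.448258 × 60 = 36° 26.89548′
Longitude: 127° + 0.562100 × 60 = 127° 33.72600′

36° 26.895′ S, 127° 33.726′ E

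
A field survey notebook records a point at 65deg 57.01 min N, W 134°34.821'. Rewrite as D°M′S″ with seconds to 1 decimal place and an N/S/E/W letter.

65°57′0.6″ N, 134°34′49.3″ W

φ: 57.01000′ → 57′ and 0.01000 × 60 = 0.600″
λ: 34.82100′ → 34′ and 0.82100 × 60 = 49.260″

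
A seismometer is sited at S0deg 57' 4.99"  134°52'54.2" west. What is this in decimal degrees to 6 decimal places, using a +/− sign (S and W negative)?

-0.951386, -134.881722

Latitude: 57′ + 4.99″ = 57.08317′; 0 + 57.08317/60 = 0.9513861
hemisphere S, so the sign is −
λ: 134° + 52/60 + 54.2/3600 = 134 + 0.866667 + 0.015056 = 134.8817222
W → negative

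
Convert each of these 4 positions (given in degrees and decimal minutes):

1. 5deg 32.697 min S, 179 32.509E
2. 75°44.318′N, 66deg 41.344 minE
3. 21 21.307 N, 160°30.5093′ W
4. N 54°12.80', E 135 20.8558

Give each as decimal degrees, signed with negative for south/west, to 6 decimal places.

1. -5.544950, 179.541817
2. 75.738633, 66.689067
3. 21.355117, -160.508488
4. 54.213333, 135.347597

Point 1:
  φ: 5 + 32.697/60 = 5.5449500
  S ⇒ negate
  λ: 32.509′ = 0.541817°; total 179.5418167
  E → positive
Point 2:
  Lat: 44.318′ = 0.738633°; total 75.7386333
  N → positive
  Longitude: 66 + 41.344/60 = 66.6890667
  E → positive
Point 3:
  Latitude: 21 + 21.307/60 = 21.3551167
  N ⇒ keep positive
  λ: 160 + 30.5093/60 = 160.5084883
  W → negative
Point 4:
  Lat: 12.8′ = 0.213333°; total 54.2133333
  N → positive
  Longitude: 20.8558′ = 0.347597°; total 135.3475967
  E ⇒ keep positive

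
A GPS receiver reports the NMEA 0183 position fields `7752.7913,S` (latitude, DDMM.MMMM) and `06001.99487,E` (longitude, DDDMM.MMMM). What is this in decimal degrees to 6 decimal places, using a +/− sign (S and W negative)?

-77.879855, 60.033248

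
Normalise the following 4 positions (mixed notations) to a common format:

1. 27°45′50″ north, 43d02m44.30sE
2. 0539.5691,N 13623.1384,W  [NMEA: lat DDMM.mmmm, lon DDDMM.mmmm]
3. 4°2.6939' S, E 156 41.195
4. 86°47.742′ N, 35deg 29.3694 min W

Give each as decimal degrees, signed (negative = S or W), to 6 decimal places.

Point 1:
  Lat: 27° + 45/60 + 50/3600 = 27 + 0.750000 + 0.013889 = 27.7638889
  N → positive
  λ: 43° + 2/60 + 44.3/3600 = 43 + 0.033333 + 0.012306 = 43.0456389
  E → positive
Point 2:
  Lat: split at 2 digits → 05° and 39.5691′; 5 + 39.5691/60 = 5.6594850
  N → positive
  Longitude: split at 3 digits → 136° and 23.1384′; 136 + 23.1384/60 = 136.3856400
  W ⇒ negate
Point 3:
  Lat: 4 + 2.6939/60 = 4.0448983
  hemisphere S, so the sign is −
  Longitude: 156 + 41.195/60 = 156.6865833
  E → positive
Point 4:
  Lat: 86 + 47.742/60 = 86.7957000
  N → positive
  Longitude: 35 + 29.3694/60 = 35.4894900
  W → negative

1. 27.763889, 43.045639
2. 5.659485, -136.385640
3. -4.044898, 156.686583
4. 86.795700, -35.489490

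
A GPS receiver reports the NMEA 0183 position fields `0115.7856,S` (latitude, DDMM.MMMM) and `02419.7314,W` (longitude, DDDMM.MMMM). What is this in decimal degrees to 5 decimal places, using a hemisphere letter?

Lat: degrees = first 2 digits = 1, minutes = 15.7856; 1 + 15.7856/60 = 1.263093
Longitude: split at 3 digits → 024° and 19.7314′; 24 + 19.7314/60 = 24.328857

1.26309° S, 24.32886° W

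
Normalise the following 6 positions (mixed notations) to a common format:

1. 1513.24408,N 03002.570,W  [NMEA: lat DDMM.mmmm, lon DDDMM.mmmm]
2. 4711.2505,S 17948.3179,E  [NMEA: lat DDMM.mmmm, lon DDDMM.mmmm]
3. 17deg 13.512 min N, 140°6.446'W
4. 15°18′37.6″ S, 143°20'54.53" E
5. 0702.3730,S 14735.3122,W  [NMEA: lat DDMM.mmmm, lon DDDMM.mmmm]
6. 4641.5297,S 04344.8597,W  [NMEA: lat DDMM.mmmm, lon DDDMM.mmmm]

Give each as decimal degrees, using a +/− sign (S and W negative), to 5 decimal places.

1. 15.22073, -30.04283
2. -47.18751, 179.80530
3. 17.22520, -140.10743
4. -15.31044, 143.34848
5. -7.03955, -147.58854
6. -46.69216, -43.74766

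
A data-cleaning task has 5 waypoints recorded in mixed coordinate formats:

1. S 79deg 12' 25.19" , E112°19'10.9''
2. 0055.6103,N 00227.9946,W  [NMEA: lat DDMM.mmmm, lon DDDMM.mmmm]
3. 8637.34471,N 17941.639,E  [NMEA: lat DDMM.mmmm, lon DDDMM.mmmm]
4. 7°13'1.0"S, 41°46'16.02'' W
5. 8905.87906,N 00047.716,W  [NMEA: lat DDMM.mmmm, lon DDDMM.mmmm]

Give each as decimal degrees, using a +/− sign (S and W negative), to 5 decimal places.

1. -79.20700, 112.31969
2. 0.92684, -2.46658
3. 86.62241, 179.69398
4. -7.21694, -41.77112
5. 89.09798, -0.79527

Point 1:
  Latitude: 12′ + 25.19″ = 12.41983′; 79 + 12.41983/60 = 79.206997
  hemisphere S, so the sign is −
  Lon: 112° + 19/60 + 10.9/3600 = 112 + 0.316667 + 0.003028 = 112.319694
  E → positive
Point 2:
  Latitude: degrees = first 2 digits = 0, minutes = 55.6103; 0 + 55.6103/60 = 0.926838
  N → positive
  λ: degrees = first 3 digits = 2, minutes = 27.9946; 2 + 27.9946/60 = 2.466577
  W → negative
Point 3:
  Lat: degrees = first 2 digits = 86, minutes = 37.34471; 86 + 37.34471/60 = 86.622412
  N ⇒ keep positive
  Longitude: split at 3 digits → 179° and 41.639′; 179 + 41.639/60 = 179.693983
  E ⇒ keep positive
Point 4:
  Lat: 7 + 13/60 + 1/3600 = 7.216944
  hemisphere S, so the sign is −
  Lon: 46′ + 16.02″ = 46.26700′; 41 + 46.26700/60 = 41.771117
  W ⇒ negate
Point 5:
  Lat: degrees = first 2 digits = 89, minutes = 5.87906; 89 + 5.87906/60 = 89.097984
  N → positive
  Lon: degrees = first 3 digits = 0, minutes = 47.716; 0 + 47.716/60 = 0.795267
  W ⇒ negate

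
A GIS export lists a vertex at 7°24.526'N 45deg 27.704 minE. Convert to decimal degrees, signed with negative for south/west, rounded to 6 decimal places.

7.408767, 45.461733

Lat: 7 + 24.526/60 = 7.4087667
N ⇒ keep positive
Lon: 27.704′ = 0.461733°; total 45.4617333
E ⇒ keep positive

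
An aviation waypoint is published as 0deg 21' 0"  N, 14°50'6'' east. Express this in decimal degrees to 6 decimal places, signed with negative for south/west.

0.350000, 14.835000

Latitude: 21′ + 0″ = 21.00000′; 0 + 21.00000/60 = 0.3500000
N → positive
Longitude: 50′ + 6″ = 50.10000′; 14 + 50.10000/60 = 14.8350000
E ⇒ keep positive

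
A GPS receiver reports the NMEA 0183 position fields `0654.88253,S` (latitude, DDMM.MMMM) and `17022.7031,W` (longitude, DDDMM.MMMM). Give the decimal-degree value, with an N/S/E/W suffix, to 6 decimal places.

Lat: split at 2 digits → 06° and 54.88253′; 6 + 54.88253/60 = 6.9147088
Lon: split at 3 digits → 170° and 22.7031′; 170 + 22.7031/60 = 170.3783850

6.914709° S, 170.378385° W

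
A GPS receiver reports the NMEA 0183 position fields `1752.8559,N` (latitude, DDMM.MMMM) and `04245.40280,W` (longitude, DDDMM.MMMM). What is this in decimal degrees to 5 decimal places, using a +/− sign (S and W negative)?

17.88093, -42.75671

Lat: split at 2 digits → 17° and 52.8559′; 17 + 52.8559/60 = 17.880932
N → positive
Lon: split at 3 digits → 042° and 45.4028′; 42 + 45.4028/60 = 42.756713
W ⇒ negate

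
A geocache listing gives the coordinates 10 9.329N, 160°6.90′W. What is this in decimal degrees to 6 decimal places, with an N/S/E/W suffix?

Latitude: 9.329′ = 0.155483°; total 10.1554833
Lon: 160 + 6.9/60 = 160.1150000

10.155483° N, 160.115000° W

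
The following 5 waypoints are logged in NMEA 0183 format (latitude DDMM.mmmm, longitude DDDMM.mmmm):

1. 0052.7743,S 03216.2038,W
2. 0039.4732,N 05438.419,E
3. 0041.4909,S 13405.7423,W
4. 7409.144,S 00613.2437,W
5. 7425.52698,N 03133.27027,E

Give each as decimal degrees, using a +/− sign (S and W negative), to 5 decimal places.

1. -0.87957, -32.27006
2. 0.65789, 54.64032
3. -0.69152, -134.09571
4. -74.15240, -6.22073
5. 74.42545, 31.55450

Point 1:
  Latitude: degrees = first 2 digits = 0, minutes = 52.7743; 0 + 52.7743/60 = 0.879572
  hemisphere S, so the sign is −
  Longitude: degrees = first 3 digits = 32, minutes = 16.2038; 32 + 16.2038/60 = 32.270063
  W ⇒ negate
Point 2:
  Lat: split at 2 digits → 00° and 39.4732′; 0 + 39.4732/60 = 0.657887
  N → positive
  λ: degrees = first 3 digits = 54, minutes = 38.419; 54 + 38.419/60 = 54.640317
  E → positive
Point 3:
  φ: split at 2 digits → 00° and 41.4909′; 0 + 41.4909/60 = 0.691515
  S → negative
  Lon: split at 3 digits → 134° and 5.7423′; 134 + 5.7423/60 = 134.095705
  W → negative
Point 4:
  φ: split at 2 digits → 74° and 9.144′; 74 + 9.144/60 = 74.152400
  hemisphere S, so the sign is −
  Lon: degrees = first 3 digits = 6, minutes = 13.2437; 6 + 13.2437/60 = 6.220728
  hemisphere W, so the sign is −
Point 5:
  Latitude: split at 2 digits → 74° and 25.52698′; 74 + 25.52698/60 = 74.425450
  N → positive
  λ: degrees = first 3 digits = 31, minutes = 33.27027; 31 + 33.27027/60 = 31.554505
  E ⇒ keep positive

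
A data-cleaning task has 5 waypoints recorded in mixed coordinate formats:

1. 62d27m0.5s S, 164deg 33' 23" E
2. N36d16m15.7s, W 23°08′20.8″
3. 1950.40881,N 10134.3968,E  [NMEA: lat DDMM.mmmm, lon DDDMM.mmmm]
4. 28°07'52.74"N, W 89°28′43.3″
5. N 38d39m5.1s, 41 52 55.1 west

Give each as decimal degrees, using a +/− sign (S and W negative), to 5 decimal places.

Point 1:
  Latitude: 62° + 27/60 + 0.5/3600 = 62 + 0.450000 + 0.000139 = 62.450139
  S ⇒ negate
  λ: 164 + 33/60 + 23/3600 = 164.556389
  E → positive
Point 2:
  φ: 36° + 16/60 + 15.7/3600 = 36 + 0.266667 + 0.004361 = 36.271028
  N → positive
  Lon: 23° + 8/60 + 20.8/3600 = 23 + 0.133333 + 0.005778 = 23.139111
  hemisphere W, so the sign is −
Point 3:
  Latitude: split at 2 digits → 19° and 50.40881′; 19 + 50.40881/60 = 19.840147
  N → positive
  λ: degrees = first 3 digits = 101, minutes = 34.3968; 101 + 34.3968/60 = 101.573280
  E → positive
Point 4:
  Latitude: 28° + 7/60 + 52.74/3600 = 28 + 0.116667 + 0.014650 = 28.131317
  N ⇒ keep positive
  Lon: 89 + 28/60 + 43.3/3600 = 89.478694
  hemisphere W, so the sign is −
Point 5:
  Lat: 39′ + 5.1″ = 39.08500′; 38 + 39.08500/60 = 38.651417
  N → positive
  Longitude: 52′ + 55.1″ = 52.91833′; 41 + 52.91833/60 = 41.881972
  W ⇒ negate

1. -62.45014, 164.55639
2. 36.27103, -23.13911
3. 19.84015, 101.57328
4. 28.13132, -89.47869
5. 38.65142, -41.88197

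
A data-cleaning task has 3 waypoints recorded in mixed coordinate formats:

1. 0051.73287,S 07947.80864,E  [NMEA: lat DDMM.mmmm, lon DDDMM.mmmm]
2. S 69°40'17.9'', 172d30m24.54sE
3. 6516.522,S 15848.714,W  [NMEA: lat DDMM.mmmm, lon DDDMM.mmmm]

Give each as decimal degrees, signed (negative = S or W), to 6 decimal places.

1. -0.862215, 79.796811
2. -69.671639, 172.506817
3. -65.275367, -158.811900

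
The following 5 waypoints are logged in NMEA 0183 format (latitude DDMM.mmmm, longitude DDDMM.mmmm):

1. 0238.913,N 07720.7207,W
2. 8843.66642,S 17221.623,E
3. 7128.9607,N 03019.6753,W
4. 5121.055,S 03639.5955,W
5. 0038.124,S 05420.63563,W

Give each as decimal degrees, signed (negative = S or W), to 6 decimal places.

Point 1:
  Latitude: degrees = first 2 digits = 2, minutes = 38.913; 2 + 38.913/60 = 2.6485500
  N ⇒ keep positive
  Longitude: degrees = first 3 digits = 77, minutes = 20.7207; 77 + 20.7207/60 = 77.3453450
  hemisphere W, so the sign is −
Point 2:
  Latitude: split at 2 digits → 88° and 43.66642′; 88 + 43.66642/60 = 88.7277737
  S → negative
  Lon: degrees = first 3 digits = 172, minutes = 21.623; 172 + 21.623/60 = 172.3603833
  E ⇒ keep positive
Point 3:
  Lat: split at 2 digits → 71° and 28.9607′; 71 + 28.9607/60 = 71.4826783
  N → positive
  Longitude: degrees = first 3 digits = 30, minutes = 19.6753; 30 + 19.6753/60 = 30.3279217
  W → negative
Point 4:
  Lat: degrees = first 2 digits = 51, minutes = 21.055; 51 + 21.055/60 = 51.3509167
  hemisphere S, so the sign is −
  Lon: split at 3 digits → 036° and 39.5955′; 36 + 39.5955/60 = 36.6599250
  hemisphere W, so the sign is −
Point 5:
  Latitude: split at 2 digits → 00° and 38.124′; 0 + 38.124/60 = 0.6354000
  S ⇒ negate
  λ: split at 3 digits → 054° and 20.63563′; 54 + 20.63563/60 = 54.3439272
  hemisphere W, so the sign is −

1. 2.648550, -77.345345
2. -88.727774, 172.360383
3. 71.482678, -30.327922
4. -51.350917, -36.659925
5. -0.635400, -54.343927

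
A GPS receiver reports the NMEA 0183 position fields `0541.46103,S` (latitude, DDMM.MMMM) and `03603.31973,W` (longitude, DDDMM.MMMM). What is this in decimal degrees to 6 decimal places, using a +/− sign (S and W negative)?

-5.691017, -36.055329

Latitude: degrees = first 2 digits = 5, minutes = 41.46103; 5 + 41.46103/60 = 5.6910172
S ⇒ negate
Longitude: degrees = first 3 digits = 36, minutes = 3.31973; 36 + 3.31973/60 = 36.0553288
hemisphere W, so the sign is −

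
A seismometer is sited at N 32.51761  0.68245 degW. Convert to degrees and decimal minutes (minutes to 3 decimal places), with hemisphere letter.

Latitude: minutes = (32.517610 − 32) × 60 = 31.05660
λ: 0° + 0.682450 × 60 = 0° 40.94700′

32° 31.057′ N, 0° 40.947′ W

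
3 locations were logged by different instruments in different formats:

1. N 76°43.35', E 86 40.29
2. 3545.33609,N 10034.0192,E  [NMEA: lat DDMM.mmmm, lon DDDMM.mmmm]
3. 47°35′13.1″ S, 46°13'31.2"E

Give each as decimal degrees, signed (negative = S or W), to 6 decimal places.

1. 76.722500, 86.671500
2. 35.755602, 100.566987
3. -47.586972, 46.225333

Point 1:
  Lat: 43.35′ = 0.722500°; total 76.7225000
  N ⇒ keep positive
  λ: 86 + 40.29/60 = 86.6715000
  E ⇒ keep positive
Point 2:
  Lat: split at 2 digits → 35° and 45.33609′; 35 + 45.33609/60 = 35.7556015
  N → positive
  λ: degrees = first 3 digits = 100, minutes = 34.0192; 100 + 34.0192/60 = 100.5669867
  E → positive
Point 3:
  φ: 35′ + 13.1″ = 35.21833′; 47 + 35.21833/60 = 47.5869722
  S → negative
  Longitude: 46 + 13/60 + 31.2/3600 = 46.2253333
  E → positive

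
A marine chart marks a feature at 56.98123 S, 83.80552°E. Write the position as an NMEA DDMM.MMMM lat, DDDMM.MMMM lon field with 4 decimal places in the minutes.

5658.8738,S / 08348.3312,E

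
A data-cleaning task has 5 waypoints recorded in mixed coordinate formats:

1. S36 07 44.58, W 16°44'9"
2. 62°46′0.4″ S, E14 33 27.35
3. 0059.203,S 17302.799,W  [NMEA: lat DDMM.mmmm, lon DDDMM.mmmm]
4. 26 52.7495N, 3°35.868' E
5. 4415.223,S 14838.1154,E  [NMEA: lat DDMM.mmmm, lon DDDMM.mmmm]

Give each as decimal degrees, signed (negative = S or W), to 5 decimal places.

1. -36.12905, -16.73583
2. -62.76678, 14.55760
3. -0.98672, -173.04665
4. 26.87916, 3.59780
5. -44.25372, 148.63526

Point 1:
  Lat: 36 + 7/60 + 44.58/3600 = 36.129050
  S ⇒ negate
  Longitude: 16 + 44/60 + 9/3600 = 16.735833
  W ⇒ negate
Point 2:
  Latitude: 46′ + 0.4″ = 46.00667′; 62 + 46.00667/60 = 62.766778
  S → negative
  λ: 33′ + 27.35″ = 33.45583′; 14 + 33.45583/60 = 14.557597
  E ⇒ keep positive
Point 3:
  Lat: split at 2 digits → 00° and 59.203′; 0 + 59.203/60 = 0.986717
  S → negative
  λ: degrees = first 3 digits = 173, minutes = 2.799; 173 + 2.799/60 = 173.046650
  W ⇒ negate
Point 4:
  Latitude: 52.7495′ = 0.879158°; total 26.879158
  N ⇒ keep positive
  Lon: 35.868′ = 0.597800°; total 3.597800
  E → positive
Point 5:
  Latitude: split at 2 digits → 44° and 15.223′; 44 + 15.223/60 = 44.253717
  S → negative
  Lon: degrees = first 3 digits = 148, minutes = 38.1154; 148 + 38.1154/60 = 148.635257
  E ⇒ keep positive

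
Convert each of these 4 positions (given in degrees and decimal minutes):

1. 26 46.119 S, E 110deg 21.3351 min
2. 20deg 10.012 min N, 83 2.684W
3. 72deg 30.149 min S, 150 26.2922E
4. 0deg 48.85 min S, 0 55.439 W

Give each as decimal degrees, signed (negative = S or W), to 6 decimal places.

1. -26.768650, 110.355585
2. 20.166867, -83.044733
3. -72.502483, 150.438203
4. -0.814167, -0.923983

Point 1:
  Lat: 26 + 46.119/60 = 26.7686500
  S → negative
  λ: 21.3351′ = 0.355585°; total 110.3555850
  E → positive
Point 2:
  Lat: 20 + 10.012/60 = 20.1668667
  N → positive
  λ: 83 + 2.684/60 = 83.0447333
  W ⇒ negate
Point 3:
  Latitude: 72 + 30.149/60 = 72.5024833
  hemisphere S, so the sign is −
  Lon: 150 + 26.2922/60 = 150.4382033
  E ⇒ keep positive
Point 4:
  φ: 48.85′ = 0.814167°; total 0.8141667
  hemisphere S, so the sign is −
  Longitude: 55.439′ = 0.923983°; total 0.9239833
  W ⇒ negate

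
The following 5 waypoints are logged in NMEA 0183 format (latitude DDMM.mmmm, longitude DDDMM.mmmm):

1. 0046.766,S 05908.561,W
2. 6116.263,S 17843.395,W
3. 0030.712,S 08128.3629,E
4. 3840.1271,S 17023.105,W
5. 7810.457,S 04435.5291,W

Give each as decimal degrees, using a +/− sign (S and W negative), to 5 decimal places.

Point 1:
  φ: split at 2 digits → 00° and 46.766′; 0 + 46.766/60 = 0.779433
  S ⇒ negate
  Lon: split at 3 digits → 059° and 8.561′; 59 + 8.561/60 = 59.142683
  hemisphere W, so the sign is −
Point 2:
  Latitude: split at 2 digits → 61° and 16.263′; 61 + 16.263/60 = 61.271050
  S → negative
  Longitude: split at 3 digits → 178° and 43.395′; 178 + 43.395/60 = 178.723250
  W ⇒ negate
Point 3:
  Latitude: split at 2 digits → 00° and 30.712′; 0 + 30.712/60 = 0.511867
  S → negative
  λ: degrees = first 3 digits = 81, minutes = 28.3629; 81 + 28.3629/60 = 81.472715
  E → positive
Point 4:
  Lat: split at 2 digits → 38° and 40.1271′; 38 + 40.1271/60 = 38.668785
  hemisphere S, so the sign is −
  λ: split at 3 digits → 170° and 23.105′; 170 + 23.105/60 = 170.385083
  W → negative
Point 5:
  Lat: degrees = first 2 digits = 78, minutes = 10.457; 78 + 10.457/60 = 78.174283
  S ⇒ negate
  Lon: split at 3 digits → 044° and 35.5291′; 44 + 35.5291/60 = 44.592152
  hemisphere W, so the sign is −

1. -0.77943, -59.14268
2. -61.27105, -178.72325
3. -0.51187, 81.47272
4. -38.66879, -170.38508
5. -78.17428, -44.59215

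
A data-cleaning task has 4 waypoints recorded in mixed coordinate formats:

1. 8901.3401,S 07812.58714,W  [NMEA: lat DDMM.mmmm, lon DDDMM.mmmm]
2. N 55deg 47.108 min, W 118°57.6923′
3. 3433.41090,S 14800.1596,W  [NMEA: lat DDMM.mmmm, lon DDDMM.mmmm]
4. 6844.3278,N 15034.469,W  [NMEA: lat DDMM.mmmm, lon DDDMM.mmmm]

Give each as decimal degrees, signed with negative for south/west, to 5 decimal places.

1. -89.02234, -78.20979
2. 55.78513, -118.96154
3. -34.55685, -148.00266
4. 68.73880, -150.57448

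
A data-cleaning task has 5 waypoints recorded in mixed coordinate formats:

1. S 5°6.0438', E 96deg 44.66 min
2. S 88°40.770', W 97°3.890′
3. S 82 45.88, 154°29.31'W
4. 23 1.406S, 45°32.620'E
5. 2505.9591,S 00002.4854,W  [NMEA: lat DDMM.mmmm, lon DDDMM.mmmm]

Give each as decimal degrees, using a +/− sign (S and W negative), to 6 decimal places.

1. -5.100730, 96.744333
2. -88.679500, -97.064833
3. -82.764667, -154.488500
4. -23.023433, 45.543667
5. -25.099318, -0.041423

Point 1:
  Latitude: 5 + 6.0438/60 = 5.1007300
  hemisphere S, so the sign is −
  Lon: 96 + 44.66/60 = 96.7443333
  E ⇒ keep positive
Point 2:
  Lat: 88 + 40.77/60 = 88.6795000
  hemisphere S, so the sign is −
  Longitude: 97 + 3.89/60 = 97.0648333
  W ⇒ negate
Point 3:
  Latitude: 82 + 45.88/60 = 82.7646667
  S → negative
  λ: 154 + 29.31/60 = 154.4885000
  hemisphere W, so the sign is −
Point 4:
  Lat: 1.406′ = 0.023433°; total 23.0234333
  hemisphere S, so the sign is −
  Lon: 45 + 32.62/60 = 45.5436667
  E → positive
Point 5:
  Lat: split at 2 digits → 25° and 5.9591′; 25 + 5.9591/60 = 25.0993183
  S → negative
  Longitude: degrees = first 3 digits = 0, minutes = 2.4854; 0 + 2.4854/60 = 0.0414233
  hemisphere W, so the sign is −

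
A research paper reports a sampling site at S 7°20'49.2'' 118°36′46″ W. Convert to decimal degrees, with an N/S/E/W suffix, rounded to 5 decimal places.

φ: 20′ + 49.2″ = 20.82000′; 7 + 20.82000/60 = 7.347000
Longitude: 118 + 36/60 + 46/3600 = 118.612778

7.34700° S, 118.61278° W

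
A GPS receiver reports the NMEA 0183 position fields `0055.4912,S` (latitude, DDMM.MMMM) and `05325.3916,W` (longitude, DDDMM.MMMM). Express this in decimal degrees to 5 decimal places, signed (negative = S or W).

-0.92485, -53.42319

Latitude: split at 2 digits → 00° and 55.4912′; 0 + 55.4912/60 = 0.924853
hemisphere S, so the sign is −
λ: degrees = first 3 digits = 53, minutes = 25.3916; 53 + 25.3916/60 = 53.423193
hemisphere W, so the sign is −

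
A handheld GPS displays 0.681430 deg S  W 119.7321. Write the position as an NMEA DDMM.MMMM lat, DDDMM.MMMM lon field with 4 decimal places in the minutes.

0040.8858,S / 11943.9260,W

Latitude: fractional part 0.681430 → 40.885800 minutes
λ: fractional part 0.732100 → 43.926000 minutes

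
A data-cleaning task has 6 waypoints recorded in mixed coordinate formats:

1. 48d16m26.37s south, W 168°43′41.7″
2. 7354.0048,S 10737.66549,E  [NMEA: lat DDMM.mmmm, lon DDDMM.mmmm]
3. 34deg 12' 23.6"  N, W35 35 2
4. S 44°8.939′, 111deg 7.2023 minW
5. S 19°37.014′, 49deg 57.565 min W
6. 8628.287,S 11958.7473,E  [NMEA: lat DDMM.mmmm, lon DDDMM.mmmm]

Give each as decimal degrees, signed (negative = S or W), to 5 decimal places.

1. -48.27399, -168.72825
2. -73.90008, 107.62776
3. 34.20656, -35.58389
4. -44.14898, -111.12004
5. -19.61690, -49.95942
6. -86.47145, 119.97912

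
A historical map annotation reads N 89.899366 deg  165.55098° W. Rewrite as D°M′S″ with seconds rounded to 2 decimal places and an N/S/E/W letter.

89°53′57.72″ N, 165°33′3.53″ W

Lat: 0.899366° → 53.96196′; 0.96196 × 60 = 57.7176″
Longitude: 0.550980° → 33.05880′; 0.05880 × 60 = 3.5280″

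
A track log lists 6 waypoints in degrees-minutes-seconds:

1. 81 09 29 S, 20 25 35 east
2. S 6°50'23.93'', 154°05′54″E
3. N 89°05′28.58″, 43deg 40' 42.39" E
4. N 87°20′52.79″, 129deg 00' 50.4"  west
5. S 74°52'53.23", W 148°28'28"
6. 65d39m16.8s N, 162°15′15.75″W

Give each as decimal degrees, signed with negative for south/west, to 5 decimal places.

1. -81.15806, 20.42639
2. -6.83998, 154.09833
3. 89.09127, 43.67844
4. 87.34800, -129.01400
5. -74.88145, -148.47444
6. 65.65467, -162.25438

Point 1:
  Latitude: 81 + 9/60 + 29/3600 = 81.158056
  hemisphere S, so the sign is −
  λ: 25′ + 35″ = 25.58333′; 20 + 25.58333/60 = 20.426389
  E ⇒ keep positive
Point 2:
  Latitude: 50′ + 23.93″ = 50.39883′; 6 + 50.39883/60 = 6.839981
  hemisphere S, so the sign is −
  Lon: 154 + 5/60 + 54/3600 = 154.098333
  E ⇒ keep positive
Point 3:
  Latitude: 89 + 5/60 + 28.58/3600 = 89.091272
  N ⇒ keep positive
  Longitude: 43° + 40/60 + 42.39/3600 = 43 + 0.666667 + 0.011775 = 43.678442
  E ⇒ keep positive
Point 4:
  φ: 87° + 20/60 + 52.79/3600 = 87 + 0.333333 + 0.014664 = 87.347997
  N ⇒ keep positive
  λ: 0′ + 50.4″ = 0.84000′; 129 + 0.84000/60 = 129.014000
  W → negative
Point 5:
  Lat: 74 + 52/60 + 53.23/3600 = 74.881453
  hemisphere S, so the sign is −
  Longitude: 148 + 28/60 + 28/3600 = 148.474444
  W ⇒ negate
Point 6:
  Latitude: 65 + 39/60 + 16.8/3600 = 65.654667
  N ⇒ keep positive
  Longitude: 162° + 15/60 + 15.75/3600 = 162 + 0.250000 + 0.004375 = 162.254375
  hemisphere W, so the sign is −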